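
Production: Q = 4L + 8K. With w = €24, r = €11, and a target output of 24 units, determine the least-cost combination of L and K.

The inputs are perfect substitutes, so the firm uses whichever has the lower cost per unit of output.
Cost per unit of output via L is w/4 = 6; via K it is r/8 = 1.375. K is cheaper.
Producing Q = 24 with K alone: L = 0, K = 3.

L* = 0, K* = 3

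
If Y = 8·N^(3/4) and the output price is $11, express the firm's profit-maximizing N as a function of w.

MP_N = (3/4)·8·N^(-1/4) = 6·N^(-1/4).
Setting P·MP_N = w: 66·N^(-1/4) = w.
Solving for N: N^(-1/4) = w/66, so N = (66/w)^(4).

N(w) = (66/w)^(4)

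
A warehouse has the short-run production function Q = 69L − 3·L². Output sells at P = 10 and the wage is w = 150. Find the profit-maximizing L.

The marginal product of L is MP_L = 69 − 6L.
A price-taking firm hires until the value of the marginal product equals the wage: P·MP_L = w, so 10·(69 − 6L) = 150.
Then 69 − 6L = 15, giving L = 9.

L* = 9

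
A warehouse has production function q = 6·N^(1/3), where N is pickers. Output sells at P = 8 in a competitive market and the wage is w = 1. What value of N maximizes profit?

MP_N = (1/3)·6·N^(-2/3) = 2·N^(-2/3).
Profit maximization for a price taker requires P·MP_N = w: 8·2·N^(-2/3) = 1.
So N^(-2/3) = 0.0625, which gives N = 64.

N* = 64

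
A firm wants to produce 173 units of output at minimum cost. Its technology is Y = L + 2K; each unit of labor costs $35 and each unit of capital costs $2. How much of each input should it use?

The inputs are perfect substitutes, so the firm uses whichever has the lower cost per unit of output.
Cost per unit of output via L is 35; via K it is 1. K is cheaper.
Producing Y = 173 with K alone: L = 0, K = 86.5.

L* = 0, K* = 86.5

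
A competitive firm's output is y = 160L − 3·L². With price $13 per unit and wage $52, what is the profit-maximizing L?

The marginal product of L is MP_L = 160 − 6L.
A price-taking firm hires until the value of the marginal product equals the wage: P·MP_L = w, so 13·(160 − 6L) = 52.
Then 160 − 6L = 4, giving L = 26.

L* = 26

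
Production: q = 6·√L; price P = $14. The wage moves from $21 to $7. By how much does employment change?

From P·MP_L = w with MP_L = 3·L^(-1/2), the labor demand is L(w) = (42/w)^(2).
At w = 21: L = 4. At w = 7: L = 36.
ΔL = 36 − 4 = 32.

ΔL = 32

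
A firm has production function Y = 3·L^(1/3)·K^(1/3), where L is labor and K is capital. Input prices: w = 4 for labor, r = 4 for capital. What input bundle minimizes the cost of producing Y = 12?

Cost minimization requires the marginal rate of technical substitution to equal the input-price ratio: MP_L/MP_K = w/r.
Here MP_L/MP_K = (1/3)·(K/L)/(1/3) = (K/L). Setting this equal to 4/4 = 1 gives K = L.
Substituting into Y = 12: 3·L^(1/3)·(L)^(1/3) = 12.
Solving, L = 8 and K = 8.

L* = 8, K* = 8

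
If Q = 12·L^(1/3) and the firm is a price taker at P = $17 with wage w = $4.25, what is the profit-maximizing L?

L* = 64

MP_L = (1/3)·12·L^(-2/3) = 4·L^(-2/3).
Profit maximization for a price taker requires P·MP_L = w: 17·4·L^(-2/3) = 4.25.
So L^(-2/3) = 0.0625, which gives L = 64.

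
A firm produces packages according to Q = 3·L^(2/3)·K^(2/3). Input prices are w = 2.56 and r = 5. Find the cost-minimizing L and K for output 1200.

L* = 125, K* = 64

Cost minimization requires the marginal rate of technical substitution to equal the input-price ratio: MP_L/MP_K = w/r.
Here MP_L/MP_K = (2/3)·(K/L)/(2/3) = (K/L). Setting this equal to 2.56/5 = 0.512 gives K = 0.512L.
Substituting into Q = 1200: 3·L^(2/3)·(0.512L)^(2/3) = 1200.
Solving, L = 125 and K = 64.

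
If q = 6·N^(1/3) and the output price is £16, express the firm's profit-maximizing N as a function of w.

MP_N = (1/3)·6·N^(-2/3) = 2·N^(-2/3).
Setting P·MP_N = w: 32·N^(-2/3) = w.
Solving for N: N^(-2/3) = w/32, so N = (32/w)^(3/2).

N(w) = (32/w)^(3/2)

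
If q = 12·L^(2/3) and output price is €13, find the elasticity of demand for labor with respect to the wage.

ε = -3

MP_L = (2/3)·12·L^(-1/3), so P·MP_L = w gives 104·L^(-1/3) = w.
Solving, L(w) = (104/w)^(3). This is a constant-elasticity form: L ∝ w^(−3), so ε = −3.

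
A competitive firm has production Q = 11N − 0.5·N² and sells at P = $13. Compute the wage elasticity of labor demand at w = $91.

From P·MP_N = w with MP_N = 11 − N, labor demand is N(w) = 11 − w/13.
dN/dw = −1/(13) = -1/13.
At w = 91, N = 4, so ε = (dN/dw)·(w/N) = (-1/13)·(91/4) = -1.75.

ε = -1.75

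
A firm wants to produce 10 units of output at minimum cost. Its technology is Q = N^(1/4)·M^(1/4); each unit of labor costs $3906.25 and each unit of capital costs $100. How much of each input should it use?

N* = 16, M* = 625

Cost minimization requires the marginal rate of technical substitution to equal the input-price ratio: MP_N/MP_M = w/r.
Here MP_N/MP_M = (1/4)·(M/N)/(1/4) = (M/N). Setting this equal to 3906.25/100 = 39.0625 gives M = 39.0625N.
Substituting into Q = 10: N^(1/4)·(39.0625N)^(1/4) = 10.
Solving, N = 16 and M = 625.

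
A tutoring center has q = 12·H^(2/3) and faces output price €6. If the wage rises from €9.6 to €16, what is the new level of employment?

H* = 27

From P·MP_H = w with MP_H = 8·H^(-1/3), the labor demand is H(w) = (48/w)^(3).
At w = 9.6: H = 125. At w = 16: H = 27.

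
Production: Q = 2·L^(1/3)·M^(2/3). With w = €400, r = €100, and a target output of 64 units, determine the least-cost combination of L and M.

L* = 8, M* = 64

Cost minimization requires the marginal rate of technical substitution to equal the input-price ratio: MP_L/MP_M = w/r.
Here MP_L/MP_M = (1/3)·(M/L)/(2/3) = 0.5·(M/L). Setting this equal to 400/100 = 4 gives M = 8L.
Substituting into Q = 64: 2·L^(1/3)·(8L)^(2/3) = 64.
Solving, L = 8 and M = 64.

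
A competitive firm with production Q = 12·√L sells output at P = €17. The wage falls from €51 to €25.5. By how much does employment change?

From P·MP_L = w with MP_L = 6·L^(-1/2), the labor demand is L(w) = (102/w)^(2).
At w = 51: L = 4. At w = 25.5: L = 16.
ΔL = 16 − 4 = 12.

ΔL = 12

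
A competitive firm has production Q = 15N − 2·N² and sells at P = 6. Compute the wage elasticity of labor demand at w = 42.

ε = -0.875

From P·MP_N = w with MP_N = 15 − 4N, labor demand is N(w) = (15 − w/6)/4.
dN/dw = −1/(24) = -1/24.
At w = 42, N = 2, so ε = (dN/dw)·(w/N) = (-1/24)·(42/2) = -0.875.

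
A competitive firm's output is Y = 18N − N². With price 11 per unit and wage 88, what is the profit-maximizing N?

N* = 5

The marginal product of N is MP_N = 18 − 2N.
A price-taking firm hires until the value of the marginal product equals the wage: P·MP_N = w, so 11·(18 − 2N) = 88.
Then 18 − 2N = 8, giving N = 5.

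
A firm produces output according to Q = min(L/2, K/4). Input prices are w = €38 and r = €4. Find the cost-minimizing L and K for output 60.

With a fixed-proportions technology, the cost-minimizing bundle uses no slack in either input: L/2 = K/4 = Q.
So L = 2·60 = 120 and K = 4·60 = 240.

L* = 120, K* = 240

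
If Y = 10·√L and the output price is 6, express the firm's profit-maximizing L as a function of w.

L(w) = 900/w²

MP_L = (1/2)·10·L^(-1/2) = 5·L^(-1/2).
Setting P·MP_L = w: 30·L^(-1/2) = w.
Solving for L: L^(-1/2) = w/30, so L = (30/w)^(2).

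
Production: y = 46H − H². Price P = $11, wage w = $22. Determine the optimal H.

The marginal product of H is MP_H = 46 − 2H.
A price-taking firm hires until the value of the marginal product equals the wage: P·MP_H = w, so 11·(46 − 2H) = 22.
Then 46 − 2H = 2, giving H = 22.

H* = 22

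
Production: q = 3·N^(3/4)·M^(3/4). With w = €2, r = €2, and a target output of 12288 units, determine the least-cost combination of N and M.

Cost minimization requires the marginal rate of technical substitution to equal the input-price ratio: MP_N/MP_M = w/r.
Here MP_N/MP_M = (3/4)·(M/N)/(3/4) = (M/N). Setting this equal to 2/2 = 1 gives M = N.
Substituting into q = 12288: 3·N^(3/4)·(N)^(3/4) = 12288.
Solving, N = 256 and M = 256.

N* = 256, M* = 256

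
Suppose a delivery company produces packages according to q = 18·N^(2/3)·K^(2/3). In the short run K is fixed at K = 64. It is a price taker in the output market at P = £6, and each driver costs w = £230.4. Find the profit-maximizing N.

With K = 64, MP_N = (2/3)·18·N^(-1/3)·64^(2/3) = 192·N^(-1/3).
Profit maximization for a price taker requires P·MP_N = w: 6·192·N^(-1/3) = 230.4.
So N^(-1/3) = 0.2, which gives N = 125.

N* = 125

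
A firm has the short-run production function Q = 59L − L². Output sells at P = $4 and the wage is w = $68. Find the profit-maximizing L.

The marginal product of L is MP_L = 59 − 2L.
A price-taking firm hires until the value of the marginal product equals the wage: P·MP_L = w, so 4·(59 − 2L) = 68.
Then 59 − 2L = 17, giving L = 21.

L* = 21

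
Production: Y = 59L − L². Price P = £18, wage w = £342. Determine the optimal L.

L* = 20

The marginal product of L is MP_L = 59 − 2L.
A price-taking firm hires until the value of the marginal product equals the wage: P·MP_L = w, so 18·(59 − 2L) = 342.
Then 59 − 2L = 19, giving L = 20.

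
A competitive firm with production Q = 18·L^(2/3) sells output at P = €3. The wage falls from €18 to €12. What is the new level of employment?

L* = 27

From P·MP_L = w with MP_L = 12·L^(-1/3), the labor demand is L(w) = (36/w)^(3).
At w = 18: L = 8. At w = 12: L = 27.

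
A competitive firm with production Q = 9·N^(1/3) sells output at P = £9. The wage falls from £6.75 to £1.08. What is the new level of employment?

From P·MP_N = w with MP_N = 3·N^(-2/3), the labor demand is N(w) = (27/w)^(3/2).
At w = 6.75: N = 8. At w = 1.08: N = 125.

N* = 125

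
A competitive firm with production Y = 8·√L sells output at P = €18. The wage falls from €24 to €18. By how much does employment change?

From P·MP_L = w with MP_L = 4·L^(-1/2), the labor demand is L(w) = (72/w)^(2).
At w = 24: L = 9. At w = 18: L = 16.
ΔL = 16 − 9 = 7.

ΔL = 7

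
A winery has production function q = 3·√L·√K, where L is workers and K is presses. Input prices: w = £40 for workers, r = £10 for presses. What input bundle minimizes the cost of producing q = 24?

L* = 4, K* = 16

Cost minimization requires the marginal rate of technical substitution to equal the input-price ratio: MP_L/MP_K = w/r.
Here MP_L/MP_K = (1/2)·(K/L)/(1/2) = (K/L). Setting this equal to 40/10 = 4 gives K = 4L.
Substituting into q = 24: 3·L^(1/2)·(4L)^(1/2) = 24.
Solving, L = 4 and K = 16.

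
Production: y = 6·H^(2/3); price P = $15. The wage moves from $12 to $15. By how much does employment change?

From P·MP_H = w with MP_H = 4·H^(-1/3), the labor demand is H(w) = (60/w)^(3).
At w = 12: H = 125. At w = 15: H = 64.
ΔH = 64 − 125 = -61.

ΔH = -61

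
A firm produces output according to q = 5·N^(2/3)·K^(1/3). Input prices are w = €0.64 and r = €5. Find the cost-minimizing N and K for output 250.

Cost minimization requires the marginal rate of technical substitution to equal the input-price ratio: MP_N/MP_K = w/r.
Here MP_N/MP_K = (2/3)·(K/N)/(1/3) = 2·(K/N). Setting this equal to 0.64/5 = 0.128 gives K = 0.064N.
Substituting into q = 250: 5·N^(2/3)·(0.064N)^(1/3) = 250.
Solving, N = 125 and K = 8.

N* = 125, K* = 8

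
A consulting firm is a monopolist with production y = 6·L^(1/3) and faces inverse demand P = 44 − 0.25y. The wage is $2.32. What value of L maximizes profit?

L* = 125

Marginal revenue from the inverse demand is MR = 44 − 0.5y.
The marginal product is MP_L = 2·L^(-2/3).
A monopolist hires until marginal revenue product equals the wage: MR·MP_L = w.
At L, y = 6·L^(1/3). Substituting and solving: (44 − 3·L^(1/3))·2·L^(-2/3) = 2.32 gives L = 125.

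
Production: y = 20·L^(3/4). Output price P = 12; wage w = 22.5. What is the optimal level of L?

L* = 4096

MP_L = (3/4)·20·L^(-1/4) = 15·L^(-1/4).
Profit maximization for a price taker requires P·MP_L = w: 12·15·L^(-1/4) = 22.5.
So L^(-1/4) = 0.125, which gives L = 4096.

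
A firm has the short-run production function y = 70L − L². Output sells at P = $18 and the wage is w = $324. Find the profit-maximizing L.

L* = 26

The marginal product of L is MP_L = 70 − 2L.
A price-taking firm hires until the value of the marginal product equals the wage: P·MP_L = w, so 18·(70 − 2L) = 324.
Then 70 − 2L = 18, giving L = 26.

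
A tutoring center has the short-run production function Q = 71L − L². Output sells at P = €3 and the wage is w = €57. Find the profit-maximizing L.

The marginal product of L is MP_L = 71 − 2L.
A price-taking firm hires until the value of the marginal product equals the wage: P·MP_L = w, so 3·(71 − 2L) = 57.
Then 71 − 2L = 19, giving L = 26.

L* = 26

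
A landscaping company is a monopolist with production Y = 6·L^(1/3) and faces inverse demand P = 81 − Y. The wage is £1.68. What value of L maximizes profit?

L* = 125

Marginal revenue from the inverse demand is MR = 81 − 2Y.
The marginal product is MP_L = 2·L^(-2/3).
A monopolist hires until marginal revenue product equals the wage: MR·MP_L = w.
At L, Y = 6·L^(1/3). Substituting and solving: (81 − 12·L^(1/3))·2·L^(-2/3) = 1.68 gives L = 125.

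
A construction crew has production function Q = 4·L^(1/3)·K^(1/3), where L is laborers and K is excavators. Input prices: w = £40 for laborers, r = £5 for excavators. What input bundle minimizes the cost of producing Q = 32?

L* = 8, K* = 64

Cost minimization requires the marginal rate of technical substitution to equal the input-price ratio: MP_L/MP_K = w/r.
Here MP_L/MP_K = (1/3)·(K/L)/(1/3) = (K/L). Setting this equal to 40/5 = 8 gives K = 8L.
Substituting into Q = 32: 4·L^(1/3)·(8L)^(1/3) = 32.
Solving, L = 8 and K = 64.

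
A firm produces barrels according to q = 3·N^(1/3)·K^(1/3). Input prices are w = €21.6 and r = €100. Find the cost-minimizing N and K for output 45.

Cost minimization requires the marginal rate of technical substitution to equal the input-price ratio: MP_N/MP_K = w/r.
Here MP_N/MP_K = (1/3)·(K/N)/(1/3) = (K/N). Setting this equal to 21.6/100 = 0.216 gives K = 0.216N.
Substituting into q = 45: 3·N^(1/3)·(0.216N)^(1/3) = 45.
Solving, N = 125 and K = 27.

N* = 125, K* = 27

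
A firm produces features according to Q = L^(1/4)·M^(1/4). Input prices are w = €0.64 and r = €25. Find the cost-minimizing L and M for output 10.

L* = 625, M* = 16

Cost minimization requires the marginal rate of technical substitution to equal the input-price ratio: MP_L/MP_M = w/r.
Here MP_L/MP_M = (1/4)·(M/L)/(1/4) = (M/L). Setting this equal to 0.64/25 = 0.0256 gives M = 0.0256L.
Substituting into Q = 10: L^(1/4)·(0.0256L)^(1/4) = 10.
Solving, L = 625 and M = 16.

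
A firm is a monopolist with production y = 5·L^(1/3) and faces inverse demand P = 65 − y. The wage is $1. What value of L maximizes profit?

L* = 125

Marginal revenue from the inverse demand is MR = 65 − 2y.
The marginal product is MP_L = (5/3)·L^(-2/3).
A monopolist hires until marginal revenue product equals the wage: MR·MP_L = w.
At L, y = 5·L^(1/3). Substituting and solving: (65 − 10·L^(1/3))·(5/3)·L^(-2/3) = 1 gives L = 125.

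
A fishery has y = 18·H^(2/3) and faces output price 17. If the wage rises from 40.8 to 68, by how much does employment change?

From P·MP_H = w with MP_H = 12·H^(-1/3), the labor demand is H(w) = (204/w)^(3).
At w = 40.8: H = 125. At w = 68: H = 27.
ΔH = 27 − 125 = -98.

ΔH = -98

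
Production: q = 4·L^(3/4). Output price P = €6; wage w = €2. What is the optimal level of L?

MP_L = (3/4)·4·L^(-1/4) = 3·L^(-1/4).
Profit maximization for a price taker requires P·MP_L = w: 6·3·L^(-1/4) = 2.
So L^(-1/4) = 1/9, which gives L = 6561.

L* = 6561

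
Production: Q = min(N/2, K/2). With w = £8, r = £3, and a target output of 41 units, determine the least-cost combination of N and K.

With a fixed-proportions technology, the cost-minimizing bundle uses no slack in either input: N/2 = K/2 = Q.
So N = 2·41 = 82 and K = 2·41 = 82.

N* = 82, K* = 82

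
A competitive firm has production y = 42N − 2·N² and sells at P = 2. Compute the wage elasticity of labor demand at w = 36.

From P·MP_N = w with MP_N = 42 − 4N, labor demand is N(w) = (42 − w/2)/4.
dN/dw = −1/(8) = -0.125.
At w = 36, N = 6, so ε = (dN/dw)·(w/N) = (-0.125)·(36/6) = -0.75.

ε = -0.75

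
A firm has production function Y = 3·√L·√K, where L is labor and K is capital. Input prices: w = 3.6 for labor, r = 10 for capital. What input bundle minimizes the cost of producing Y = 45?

Cost minimization requires the marginal rate of technical substitution to equal the input-price ratio: MP_L/MP_K = w/r.
Here MP_L/MP_K = (1/2)·(K/L)/(1/2) = (K/L). Setting this equal to 3.6/10 = 0.36 gives K = 0.36L.
Substituting into Y = 45: 3·L^(1/2)·(0.36L)^(1/2) = 45.
Solving, L = 25 and K = 9.

L* = 25, K* = 9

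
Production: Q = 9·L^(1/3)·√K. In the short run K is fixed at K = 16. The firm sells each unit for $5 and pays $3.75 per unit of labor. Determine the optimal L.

With K = 16, MP_L = (1/3)·9·L^(-2/3)·16^(1/2) = 12·L^(-2/3).
Profit maximization for a price taker requires P·MP_L = w: 5·12·L^(-2/3) = 3.75.
So L^(-2/3) = 0.0625, which gives L = 64.

L* = 64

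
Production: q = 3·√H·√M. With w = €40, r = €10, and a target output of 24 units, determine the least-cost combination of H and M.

Cost minimization requires the marginal rate of technical substitution to equal the input-price ratio: MP_H/MP_M = w/r.
Here MP_H/MP_M = (1/2)·(M/H)/(1/2) = (M/H). Setting this equal to 40/10 = 4 gives M = 4H.
Substituting into q = 24: 3·H^(1/2)·(4H)^(1/2) = 24.
Solving, H = 4 and M = 16.

H* = 4, M* = 16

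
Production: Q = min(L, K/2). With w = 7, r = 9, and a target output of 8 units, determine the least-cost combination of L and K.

With a fixed-proportions technology, the cost-minimizing bundle uses no slack in either input: L = K/2 = Q.
So L = 8 and K = 2·8 = 16.

L* = 8, K* = 16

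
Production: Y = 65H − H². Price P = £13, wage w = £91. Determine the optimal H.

H* = 29

The marginal product of H is MP_H = 65 − 2H.
A price-taking firm hires until the value of the marginal product equals the wage: P·MP_H = w, so 13·(65 − 2H) = 91.
Then 65 − 2H = 7, giving H = 29.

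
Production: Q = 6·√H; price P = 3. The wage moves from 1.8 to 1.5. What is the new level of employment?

From P·MP_H = w with MP_H = 3·H^(-1/2), the labor demand is H(w) = (9/w)^(2).
At w = 1.8: H = 25. At w = 1.5: H = 36.

H* = 36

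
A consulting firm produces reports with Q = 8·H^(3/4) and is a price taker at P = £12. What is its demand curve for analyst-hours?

MP_H = (3/4)·8·H^(-1/4) = 6·H^(-1/4).
Setting P·MP_H = w: 72·H^(-1/4) = w.
Solving for H: H^(-1/4) = w/72, so H = (72/w)^(4).

H(w) = (72/w)^(4)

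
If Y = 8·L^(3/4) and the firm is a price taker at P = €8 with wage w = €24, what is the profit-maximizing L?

MP_L = (3/4)·8·L^(-1/4) = 6·L^(-1/4).
Profit maximization for a price taker requires P·MP_L = w: 8·6·L^(-1/4) = 24.
So L^(-1/4) = 0.5, which gives L = 16.

L* = 16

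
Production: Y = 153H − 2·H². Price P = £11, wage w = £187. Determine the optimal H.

H* = 34

The marginal product of H is MP_H = 153 − 4H.
A price-taking firm hires until the value of the marginal product equals the wage: P·MP_H = w, so 11·(153 − 4H) = 187.
Then 153 − 4H = 17, giving H = 34.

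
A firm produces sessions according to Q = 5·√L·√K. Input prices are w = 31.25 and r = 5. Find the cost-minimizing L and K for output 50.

L* = 4, K* = 25

Cost minimization requires the marginal rate of technical substitution to equal the input-price ratio: MP_L/MP_K = w/r.
Here MP_L/MP_K = (1/2)·(K/L)/(1/2) = (K/L). Setting this equal to 31.25/5 = 6.25 gives K = 6.25L.
Substituting into Q = 50: 5·L^(1/2)·(6.25L)^(1/2) = 50.
Solving, L = 4 and K = 25.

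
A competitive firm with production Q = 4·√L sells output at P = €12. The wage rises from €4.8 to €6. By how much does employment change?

From P·MP_L = w with MP_L = 2·L^(-1/2), the labor demand is L(w) = (24/w)^(2).
At w = 4.8: L = 25. At w = 6: L = 16.
ΔL = 16 − 25 = -9.

ΔL = -9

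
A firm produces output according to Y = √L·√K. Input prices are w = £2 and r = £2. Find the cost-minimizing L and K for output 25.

Cost minimization requires the marginal rate of technical substitution to equal the input-price ratio: MP_L/MP_K = w/r.
Here MP_L/MP_K = (1/2)·(K/L)/(1/2) = (K/L). Setting this equal to 2/2 = 1 gives K = L.
Substituting into Y = 25: L^(1/2)·(L)^(1/2) = 25.
Solving, L = 25 and K = 25.

L* = 25, K* = 25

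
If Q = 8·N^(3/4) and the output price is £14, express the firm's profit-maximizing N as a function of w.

N(w) = (84/w)^(4)

MP_N = (3/4)·8·N^(-1/4) = 6·N^(-1/4).
Setting P·MP_N = w: 84·N^(-1/4) = w.
Solving for N: N^(-1/4) = w/84, so N = (84/w)^(4).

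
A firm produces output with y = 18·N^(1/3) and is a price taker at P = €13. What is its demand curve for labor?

N(w) = (78/w)^(3/2)

MP_N = (1/3)·18·N^(-2/3) = 6·N^(-2/3).
Setting P·MP_N = w: 78·N^(-2/3) = w.
Solving for N: N^(-2/3) = w/78, so N = (78/w)^(3/2).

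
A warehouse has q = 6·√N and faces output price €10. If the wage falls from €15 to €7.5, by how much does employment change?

ΔN = 12

From P·MP_N = w with MP_N = 3·N^(-1/2), the labor demand is N(w) = (30/w)^(2).
At w = 15: N = 4. At w = 7.5: N = 16.
ΔN = 16 − 4 = 12.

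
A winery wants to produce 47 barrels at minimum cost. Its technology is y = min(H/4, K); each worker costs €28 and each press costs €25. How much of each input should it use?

H* = 188, K* = 47

With a fixed-proportions technology, the cost-minimizing bundle uses no slack in either input: H/4 = K = y.
So H = 4·47 = 188 and K = 47.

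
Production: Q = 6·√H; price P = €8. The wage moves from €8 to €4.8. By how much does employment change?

ΔH = 16

From P·MP_H = w with MP_H = 3·H^(-1/2), the labor demand is H(w) = (24/w)^(2).
At w = 8: H = 9. At w = 4.8: H = 25.
ΔH = 25 − 9 = 16.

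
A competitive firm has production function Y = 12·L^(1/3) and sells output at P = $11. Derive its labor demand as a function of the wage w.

MP_L = (1/3)·12·L^(-2/3) = 4·L^(-2/3).
Setting P·MP_L = w: 44·L^(-2/3) = w.
Solving for L: L^(-2/3) = w/44, so L = (44/w)^(3/2).

L(w) = (44/w)^(3/2)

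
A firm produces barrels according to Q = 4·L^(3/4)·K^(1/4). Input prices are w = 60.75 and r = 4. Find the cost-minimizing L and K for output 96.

Cost minimization requires the marginal rate of technical substitution to equal the input-price ratio: MP_L/MP_K = w/r.
Here MP_L/MP_K = (3/4)·(K/L)/(1/4) = 3·(K/L). Setting this equal to 60.75/4 = 15.1875 gives K = 5.0625L.
Substituting into Q = 96: 4·L^(3/4)·(5.0625L)^(1/4) = 96.
Solving, L = 16 and K = 81.

L* = 16, K* = 81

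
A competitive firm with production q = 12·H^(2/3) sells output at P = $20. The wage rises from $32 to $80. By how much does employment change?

From P·MP_H = w with MP_H = 8·H^(-1/3), the labor demand is H(w) = (160/w)^(3).
At w = 32: H = 125. At w = 80: H = 8.
ΔH = 8 − 125 = -117.

ΔH = -117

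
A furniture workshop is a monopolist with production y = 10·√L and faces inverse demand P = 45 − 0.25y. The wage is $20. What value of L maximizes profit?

Marginal revenue from the inverse demand is MR = 45 − 0.5y.
The marginal product is MP_L = 5·L^(-1/2).
A monopolist hires until marginal revenue product equals the wage: MR·MP_L = w.
At L, y = 10·√L. Substituting and solving: (45 − 5·√L)·5·L^(-1/2) = 20 gives L = 25.

L* = 25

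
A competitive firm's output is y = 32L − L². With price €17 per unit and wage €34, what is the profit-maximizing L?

L* = 15

The marginal product of L is MP_L = 32 − 2L.
A price-taking firm hires until the value of the marginal product equals the wage: P·MP_L = w, so 17·(32 − 2L) = 34.
Then 32 − 2L = 2, giving L = 15.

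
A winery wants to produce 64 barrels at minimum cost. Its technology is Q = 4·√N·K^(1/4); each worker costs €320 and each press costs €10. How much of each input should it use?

N* = 16, K* = 256

Cost minimization requires the marginal rate of technical substitution to equal the input-price ratio: MP_N/MP_K = w/r.
Here MP_N/MP_K = (1/2)·(K/N)/(1/4) = 2·(K/N). Setting this equal to 320/10 = 32 gives K = 16N.
Substituting into Q = 64: 4·N^(1/2)·(16N)^(1/4) = 64.
Solving, N = 16 and K = 256.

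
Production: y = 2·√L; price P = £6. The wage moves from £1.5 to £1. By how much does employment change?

ΔL = 20

From P·MP_L = w with MP_L = L^(-1/2), the labor demand is L(w) = (6/w)^(2).
At w = 1.5: L = 16. At w = 1: L = 36.
ΔL = 36 − 16 = 20.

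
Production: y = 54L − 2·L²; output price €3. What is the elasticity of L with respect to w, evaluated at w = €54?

ε = -0.5

From P·MP_L = w with MP_L = 54 − 4L, labor demand is L(w) = (54 − w/3)/4.
dL/dw = −1/(12) = -1/12.
At w = 54, L = 9, so ε = (dL/dw)·(w/L) = (-1/12)·(54/9) = -0.5.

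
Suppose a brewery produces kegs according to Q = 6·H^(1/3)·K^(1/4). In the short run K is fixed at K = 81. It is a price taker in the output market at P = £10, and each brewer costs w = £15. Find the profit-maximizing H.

With K = 81, MP_H = (1/3)·6·H^(-2/3)·81^(1/4) = 6·H^(-2/3).
Profit maximization for a price taker requires P·MP_H = w: 10·6·H^(-2/3) = 15.
So H^(-2/3) = 0.25, which gives H = 8.

H* = 8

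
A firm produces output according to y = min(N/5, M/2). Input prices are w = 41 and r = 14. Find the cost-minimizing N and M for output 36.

N* = 180, M* = 72

With a fixed-proportions technology, the cost-minimizing bundle uses no slack in either input: N/5 = M/2 = y.
So N = 5·36 = 180 and M = 2·36 = 72.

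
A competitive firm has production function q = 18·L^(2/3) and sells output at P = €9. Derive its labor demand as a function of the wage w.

MP_L = (2/3)·18·L^(-1/3) = 12·L^(-1/3).
Setting P·MP_L = w: 108·L^(-1/3) = w.
Solving for L: L^(-1/3) = w/108, so L = (108/w)^(3).

L(w) = 1259712/w³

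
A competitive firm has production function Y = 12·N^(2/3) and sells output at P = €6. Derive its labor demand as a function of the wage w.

N(w) = 110592/w³

MP_N = (2/3)·12·N^(-1/3) = 8·N^(-1/3).
Setting P·MP_N = w: 48·N^(-1/3) = w.
Solving for N: N^(-1/3) = w/48, so N = (48/w)^(3).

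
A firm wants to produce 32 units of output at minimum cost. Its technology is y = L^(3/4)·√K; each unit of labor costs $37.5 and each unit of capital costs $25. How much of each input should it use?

Cost minimization requires the marginal rate of technical substitution to equal the input-price ratio: MP_L/MP_K = w/r.
Here MP_L/MP_K = (3/4)·(K/L)/(1/2) = 1.5·(K/L). Setting this equal to 37.5/25 = 1.5 gives K = L.
Substituting into y = 32: L^(3/4)·(L)^(1/2) = 32.
Solving, L = 16 and K = 16.

L* = 16, K* = 16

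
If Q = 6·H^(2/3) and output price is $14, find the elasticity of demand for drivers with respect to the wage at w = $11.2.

MP_H = (2/3)·6·H^(-1/3), so P·MP_H = w gives 56·H^(-1/3) = w.
Solving, H(w) = (56/w)^(3). This is a constant-elasticity form: H ∝ w^(−3), so ε = −3.

ε = -3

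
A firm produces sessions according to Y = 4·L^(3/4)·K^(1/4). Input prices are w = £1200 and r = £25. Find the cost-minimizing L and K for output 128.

L* = 16, K* = 256

Cost minimization requires the marginal rate of technical substitution to equal the input-price ratio: MP_L/MP_K = w/r.
Here MP_L/MP_K = (3/4)·(K/L)/(1/4) = 3·(K/L). Setting this equal to 1200/25 = 48 gives K = 16L.
Substituting into Y = 128: 4·L^(3/4)·(16L)^(1/4) = 128.
Solving, L = 16 and K = 256.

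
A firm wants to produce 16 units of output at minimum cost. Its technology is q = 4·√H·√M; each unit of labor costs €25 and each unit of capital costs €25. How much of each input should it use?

H* = 4, M* = 4

Cost minimization requires the marginal rate of technical substitution to equal the input-price ratio: MP_H/MP_M = w/r.
Here MP_H/MP_M = (1/2)·(M/H)/(1/2) = (M/H). Setting this equal to 25/25 = 1 gives M = H.
Substituting into q = 16: 4·H^(1/2)·(H)^(1/2) = 16.
Solving, H = 4 and M = 4.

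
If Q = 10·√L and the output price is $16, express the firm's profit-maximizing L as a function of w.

MP_L = (1/2)·10·L^(-1/2) = 5·L^(-1/2).
Setting P·MP_L = w: 80·L^(-1/2) = w.
Solving for L: L^(-1/2) = w/80, so L = (80/w)^(2).

L(w) = 6400/w²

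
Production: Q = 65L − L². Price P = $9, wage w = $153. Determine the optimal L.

The marginal product of L is MP_L = 65 − 2L.
A price-taking firm hires until the value of the marginal product equals the wage: P·MP_L = w, so 9·(65 − 2L) = 153.
Then 65 − 2L = 17, giving L = 24.

L* = 24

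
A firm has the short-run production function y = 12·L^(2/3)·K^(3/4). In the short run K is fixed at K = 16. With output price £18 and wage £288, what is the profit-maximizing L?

With K = 16, MP_L = (2/3)·12·L^(-1/3)·16^(3/4) = 64·L^(-1/3).
Profit maximization for a price taker requires P·MP_L = w: 18·64·L^(-1/3) = 288.
So L^(-1/3) = 0.25, which gives L = 64.

L* = 64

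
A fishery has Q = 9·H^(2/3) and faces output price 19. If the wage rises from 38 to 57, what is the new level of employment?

From P·MP_H = w with MP_H = 6·H^(-1/3), the labor demand is H(w) = (114/w)^(3).
At w = 38: H = 27. At w = 57: H = 8.

H* = 8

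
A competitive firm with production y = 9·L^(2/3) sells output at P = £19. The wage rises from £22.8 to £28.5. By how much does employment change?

ΔL = -61

From P·MP_L = w with MP_L = 6·L^(-1/3), the labor demand is L(w) = (114/w)^(3).
At w = 22.8: L = 125. At w = 28.5: L = 64.
ΔL = 64 − 125 = -61.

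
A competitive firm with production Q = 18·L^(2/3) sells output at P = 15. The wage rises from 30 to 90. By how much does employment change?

ΔL = -208

From P·MP_L = w with MP_L = 12·L^(-1/3), the labor demand is L(w) = (180/w)^(3).
At w = 30: L = 216. At w = 90: L = 8.
ΔL = 8 − 216 = -208.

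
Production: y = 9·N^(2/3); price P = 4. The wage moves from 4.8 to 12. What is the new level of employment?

N* = 8

From P·MP_N = w with MP_N = 6·N^(-1/3), the labor demand is N(w) = (24/w)^(3).
At w = 4.8: N = 125. At w = 12: N = 8.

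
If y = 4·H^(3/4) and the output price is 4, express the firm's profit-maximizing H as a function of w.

MP_H = (3/4)·4·H^(-1/4) = 3·H^(-1/4).
Setting P·MP_H = w: 12·H^(-1/4) = w.
Solving for H: H^(-1/4) = w/12, so H = (12/w)^(4).

H(w) = 20736/w^(4)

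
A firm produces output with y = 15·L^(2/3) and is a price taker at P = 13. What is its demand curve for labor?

L(w) = 2197000/w³

MP_L = (2/3)·15·L^(-1/3) = 10·L^(-1/3).
Setting P·MP_L = w: 130·L^(-1/3) = w.
Solving for L: L^(-1/3) = w/130, so L = (130/w)^(3).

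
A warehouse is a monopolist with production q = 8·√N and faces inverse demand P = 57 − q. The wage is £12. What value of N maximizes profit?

Marginal revenue from the inverse demand is MR = 57 − 2q.
The marginal product is MP_N = 4·N^(-1/2).
A monopolist hires until marginal revenue product equals the wage: MR·MP_N = w.
At N, q = 8·√N. Substituting and solving: (57 − 16·√N)·4·N^(-1/2) = 12 gives N = 9.

N* = 9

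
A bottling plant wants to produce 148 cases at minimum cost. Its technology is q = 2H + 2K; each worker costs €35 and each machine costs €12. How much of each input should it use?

The inputs are perfect substitutes, so the firm uses whichever has the lower cost per unit of output.
Cost per unit of output via H is w/2 = 17.5; via K it is r/2 = 6. K is cheaper.
Producing q = 148 with K alone: H = 0, K = 74.

H* = 0, K* = 74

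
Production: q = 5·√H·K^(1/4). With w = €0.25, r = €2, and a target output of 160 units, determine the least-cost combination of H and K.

H* = 256, K* = 16

Cost minimization requires the marginal rate of technical substitution to equal the input-price ratio: MP_H/MP_K = w/r.
Here MP_H/MP_K = (1/2)·(K/H)/(1/4) = 2·(K/H). Setting this equal to 0.25/2 = 0.125 gives K = 0.0625H.
Substituting into q = 160: 5·H^(1/2)·(0.0625H)^(1/4) = 160.
Solving, H = 256 and K = 16.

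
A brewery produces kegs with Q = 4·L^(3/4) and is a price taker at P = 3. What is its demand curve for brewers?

L(w) = 6561/w^(4)

MP_L = (3/4)·4·L^(-1/4) = 3·L^(-1/4).
Setting P·MP_L = w: 9·L^(-1/4) = w.
Solving for L: L^(-1/4) = w/9, so L = (9/w)^(4).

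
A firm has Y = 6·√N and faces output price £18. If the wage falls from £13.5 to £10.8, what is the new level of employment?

N* = 25

From P·MP_N = w with MP_N = 3·N^(-1/2), the labor demand is N(w) = (54/w)^(2).
At w = 13.5: N = 16. At w = 10.8: N = 25.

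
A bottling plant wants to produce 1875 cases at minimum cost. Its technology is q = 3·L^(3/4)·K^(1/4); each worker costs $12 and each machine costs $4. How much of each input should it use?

Cost minimization requires the marginal rate of technical substitution to equal the input-price ratio: MP_L/MP_K = w/r.
Here MP_L/MP_K = (3/4)·(K/L)/(1/4) = 3·(K/L). Setting this equal to 12/4 = 3 gives K = L.
Substituting into q = 1875: 3·L^(3/4)·(L)^(1/4) = 1875.
Solving, L = 625 and K = 625.

L* = 625, K* = 625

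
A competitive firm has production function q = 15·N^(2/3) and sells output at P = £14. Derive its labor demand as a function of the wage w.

N(w) = 2744000/w³

MP_N = (2/3)·15·N^(-1/3) = 10·N^(-1/3).
Setting P·MP_N = w: 140·N^(-1/3) = w.
Solving for N: N^(-1/3) = w/140, so N = (140/w)^(3).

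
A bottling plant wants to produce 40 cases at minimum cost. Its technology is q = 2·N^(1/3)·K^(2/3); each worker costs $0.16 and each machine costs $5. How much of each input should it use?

N* = 125, K* = 8

Cost minimization requires the marginal rate of technical substitution to equal the input-price ratio: MP_N/MP_K = w/r.
Here MP_N/MP_K = (1/3)·(K/N)/(2/3) = 0.5·(K/N). Setting this equal to 0.16/5 = 0.032 gives K = 0.064N.
Substituting into q = 40: 2·N^(1/3)·(0.064N)^(2/3) = 40.
Solving, N = 125 and K = 8.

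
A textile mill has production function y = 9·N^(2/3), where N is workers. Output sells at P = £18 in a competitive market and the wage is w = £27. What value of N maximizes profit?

MP_N = (2/3)·9·N^(-1/3) = 6·N^(-1/3).
Profit maximization for a price taker requires P·MP_N = w: 18·6·N^(-1/3) = 27.
So N^(-1/3) = 0.25, which gives N = 64.

N* = 64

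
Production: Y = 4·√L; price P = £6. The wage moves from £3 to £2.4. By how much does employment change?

ΔL = 9

From P·MP_L = w with MP_L = 2·L^(-1/2), the labor demand is L(w) = (12/w)^(2).
At w = 3: L = 16. At w = 2.4: L = 25.
ΔL = 25 − 16 = 9.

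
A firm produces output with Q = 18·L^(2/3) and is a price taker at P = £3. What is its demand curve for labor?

MP_L = (2/3)·18·L^(-1/3) = 12·L^(-1/3).
Setting P·MP_L = w: 36·L^(-1/3) = w.
Solving for L: L^(-1/3) = w/36, so L = (36/w)^(3).

L(w) = 46656/w³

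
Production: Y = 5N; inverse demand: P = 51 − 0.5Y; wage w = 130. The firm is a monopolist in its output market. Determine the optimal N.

Marginal revenue from the inverse demand is MR = 51 − Y.
The marginal product is MP_N = 5.
A monopolist hires until marginal revenue product equals the wage: MR·MP_N = w.
(51 − 5N)·5 = 130, so N = 5.

N* = 5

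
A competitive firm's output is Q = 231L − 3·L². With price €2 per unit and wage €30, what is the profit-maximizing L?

The marginal product of L is MP_L = 231 − 6L.
A price-taking firm hires until the value of the marginal product equals the wage: P·MP_L = w, so 2·(231 − 6L) = 30.
Then 231 − 6L = 15, giving L = 36.

L* = 36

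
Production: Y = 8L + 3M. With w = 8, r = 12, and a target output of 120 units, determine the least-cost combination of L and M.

The inputs are perfect substitutes, so the firm uses whichever has the lower cost per unit of output.
Cost per unit of output via L is w/8 = 1; via M it is r/3 = 4. L is cheaper.
Producing Y = 120 with L alone: L = 15, M = 0.

L* = 15, M* = 0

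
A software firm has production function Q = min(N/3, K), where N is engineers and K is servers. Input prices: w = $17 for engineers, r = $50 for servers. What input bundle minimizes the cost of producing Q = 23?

With a fixed-proportions technology, the cost-minimizing bundle uses no slack in either input: N/3 = K = Q.
So N = 3·23 = 69 and K = 23.

N* = 69, K* = 23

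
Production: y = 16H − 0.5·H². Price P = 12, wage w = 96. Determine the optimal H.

H* = 8

The marginal product of H is MP_H = 16 − H.
A price-taking firm hires until the value of the marginal product equals the wage: P·MP_H = w, so 12·(16 − H) = 96.
Then 16 − H = 8, giving H = 8.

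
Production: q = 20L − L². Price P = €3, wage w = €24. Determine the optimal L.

L* = 6

The marginal product of L is MP_L = 20 − 2L.
A price-taking firm hires until the value of the marginal product equals the wage: P·MP_L = w, so 3·(20 − 2L) = 24.
Then 20 − 2L = 8, giving L = 6.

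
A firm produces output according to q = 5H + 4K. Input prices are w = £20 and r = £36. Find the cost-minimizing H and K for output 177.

H* = 35.4, K* = 0

The inputs are perfect substitutes, so the firm uses whichever has the lower cost per unit of output.
Cost per unit of output via H is w/5 = 4; via K it is r/4 = 9. H is cheaper.
Producing q = 177 with H alone: H = 35.4, K = 0.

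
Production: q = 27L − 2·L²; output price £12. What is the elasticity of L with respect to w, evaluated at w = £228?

From P·MP_L = w with MP_L = 27 − 4L, labor demand is L(w) = (27 − w/12)/4.
dL/dw = −1/(48) = -1/48.
At w = 228, L = 2, so ε = (dL/dw)·(w/L) = (-1/48)·(228/2) = -2.375.

ε = -2.375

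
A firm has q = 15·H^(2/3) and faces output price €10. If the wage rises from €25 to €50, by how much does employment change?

From P·MP_H = w with MP_H = 10·H^(-1/3), the labor demand is H(w) = (100/w)^(3).
At w = 25: H = 64. At w = 50: H = 8.
ΔH = 8 − 64 = -56.

ΔH = -56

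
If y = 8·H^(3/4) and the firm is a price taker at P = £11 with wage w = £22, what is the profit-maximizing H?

H* = 81

MP_H = (3/4)·8·H^(-1/4) = 6·H^(-1/4).
Profit maximization for a price taker requires P·MP_H = w: 11·6·H^(-1/4) = 22.
So H^(-1/4) = 1/3, which gives H = 81.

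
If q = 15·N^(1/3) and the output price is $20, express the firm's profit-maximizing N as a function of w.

N(w) = (100/w)^(3/2)

MP_N = (1/3)·15·N^(-2/3) = 5·N^(-2/3).
Setting P·MP_N = w: 100·N^(-2/3) = w.
Solving for N: N^(-2/3) = w/100, so N = (100/w)^(3/2).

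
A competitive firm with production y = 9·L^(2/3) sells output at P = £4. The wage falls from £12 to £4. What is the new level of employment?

L* = 216

From P·MP_L = w with MP_L = 6·L^(-1/3), the labor demand is L(w) = (24/w)^(3).
At w = 12: L = 8. At w = 4: L = 216.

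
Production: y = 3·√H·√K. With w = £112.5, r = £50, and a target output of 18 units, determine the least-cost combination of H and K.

Cost minimization requires the marginal rate of technical substitution to equal the input-price ratio: MP_H/MP_K = w/r.
Here MP_H/MP_K = (1/2)·(K/H)/(1/2) = (K/H). Setting this equal to 112.5/50 = 2.25 gives K = 2.25H.
Substituting into y = 18: 3·H^(1/2)·(2.25H)^(1/2) = 18.
Solving, H = 4 and K = 9.

H* = 4, K* = 9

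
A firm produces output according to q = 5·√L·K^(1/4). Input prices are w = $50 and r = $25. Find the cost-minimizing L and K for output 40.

Cost minimization requires the marginal rate of technical substitution to equal the input-price ratio: MP_L/MP_K = w/r.
Here MP_L/MP_K = (1/2)·(K/L)/(1/4) = 2·(K/L). Setting this equal to 50/25 = 2 gives K = L.
Substituting into q = 40: 5·L^(1/2)·(L)^(1/4) = 40.
Solving, L = 16 and K = 16.

L* = 16, K* = 16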